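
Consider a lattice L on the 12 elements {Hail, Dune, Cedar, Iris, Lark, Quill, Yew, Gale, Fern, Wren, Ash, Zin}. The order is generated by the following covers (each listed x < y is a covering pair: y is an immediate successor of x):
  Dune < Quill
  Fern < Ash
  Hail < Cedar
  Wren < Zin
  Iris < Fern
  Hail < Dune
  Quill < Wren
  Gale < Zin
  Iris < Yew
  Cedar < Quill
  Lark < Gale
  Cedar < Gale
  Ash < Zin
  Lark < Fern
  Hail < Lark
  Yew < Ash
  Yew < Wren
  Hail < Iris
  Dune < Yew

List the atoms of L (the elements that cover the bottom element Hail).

The atoms are exactly the elements that cover Hail: Cedar, Dune, Iris, Lark.

Cedar, Dune, Iris, Lark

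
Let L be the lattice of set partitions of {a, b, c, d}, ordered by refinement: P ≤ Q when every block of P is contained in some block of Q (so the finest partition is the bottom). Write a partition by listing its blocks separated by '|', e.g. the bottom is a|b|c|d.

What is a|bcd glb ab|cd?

The meet (common refinement) of a|bcd and ab|cd intersects blocks pairwise, giving a|b|cd.

a|b|cd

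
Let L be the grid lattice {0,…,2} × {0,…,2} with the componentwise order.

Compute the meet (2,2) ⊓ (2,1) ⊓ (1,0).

Common lower bounds of {(2,2), (2,1), (1,0)}: (0,0), (1,0).
The greatest among these is (1,0).

(1,0)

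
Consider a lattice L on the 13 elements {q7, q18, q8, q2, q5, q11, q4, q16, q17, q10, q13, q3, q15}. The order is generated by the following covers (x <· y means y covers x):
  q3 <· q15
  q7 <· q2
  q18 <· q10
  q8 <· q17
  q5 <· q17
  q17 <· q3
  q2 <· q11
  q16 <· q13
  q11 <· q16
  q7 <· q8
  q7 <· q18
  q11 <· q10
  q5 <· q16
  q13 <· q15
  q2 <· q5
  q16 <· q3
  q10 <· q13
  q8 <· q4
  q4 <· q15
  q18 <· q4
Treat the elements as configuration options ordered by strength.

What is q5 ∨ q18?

q13

Common upper bounds of {q5, q18}: q13, q15.
The least among these is q13.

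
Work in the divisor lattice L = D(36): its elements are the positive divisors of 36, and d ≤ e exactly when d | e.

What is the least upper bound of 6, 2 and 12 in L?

In the divisibility order, the join is the least common multiple: lcm(6, 2, 12) = 12.

12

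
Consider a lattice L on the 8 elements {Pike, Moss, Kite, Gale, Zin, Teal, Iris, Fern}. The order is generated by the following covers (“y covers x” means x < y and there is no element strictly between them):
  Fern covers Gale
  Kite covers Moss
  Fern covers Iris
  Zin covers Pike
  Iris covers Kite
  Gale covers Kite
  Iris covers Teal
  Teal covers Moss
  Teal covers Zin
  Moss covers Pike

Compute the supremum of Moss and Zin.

Teal

Common upper bounds of {Moss, Zin}: Fern, Iris, Teal.
The least among these is Teal.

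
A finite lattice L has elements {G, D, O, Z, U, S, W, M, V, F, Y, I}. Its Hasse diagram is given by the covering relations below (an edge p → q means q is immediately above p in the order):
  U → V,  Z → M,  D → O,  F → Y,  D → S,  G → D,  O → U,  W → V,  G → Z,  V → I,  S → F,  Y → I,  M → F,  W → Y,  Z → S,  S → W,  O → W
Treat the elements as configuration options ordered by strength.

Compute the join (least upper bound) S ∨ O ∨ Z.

Common upper bounds of {S, O, Z}: I, V, W, Y.
The least among these is W.

W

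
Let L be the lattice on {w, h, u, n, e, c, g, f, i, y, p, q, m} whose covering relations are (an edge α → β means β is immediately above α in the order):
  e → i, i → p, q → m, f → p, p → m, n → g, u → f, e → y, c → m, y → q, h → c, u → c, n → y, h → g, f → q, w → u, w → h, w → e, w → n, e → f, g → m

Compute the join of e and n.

y

Common upper bounds of {e, n}: m, q, y.
The least among these is y.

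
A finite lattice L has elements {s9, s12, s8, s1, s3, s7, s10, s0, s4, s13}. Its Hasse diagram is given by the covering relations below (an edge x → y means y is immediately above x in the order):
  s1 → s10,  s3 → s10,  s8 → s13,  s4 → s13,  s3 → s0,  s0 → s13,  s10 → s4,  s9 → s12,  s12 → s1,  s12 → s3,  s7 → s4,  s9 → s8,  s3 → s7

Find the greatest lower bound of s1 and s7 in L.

Common lower bounds of {s1, s7}: s12, s9.
The greatest among these is s12.

s12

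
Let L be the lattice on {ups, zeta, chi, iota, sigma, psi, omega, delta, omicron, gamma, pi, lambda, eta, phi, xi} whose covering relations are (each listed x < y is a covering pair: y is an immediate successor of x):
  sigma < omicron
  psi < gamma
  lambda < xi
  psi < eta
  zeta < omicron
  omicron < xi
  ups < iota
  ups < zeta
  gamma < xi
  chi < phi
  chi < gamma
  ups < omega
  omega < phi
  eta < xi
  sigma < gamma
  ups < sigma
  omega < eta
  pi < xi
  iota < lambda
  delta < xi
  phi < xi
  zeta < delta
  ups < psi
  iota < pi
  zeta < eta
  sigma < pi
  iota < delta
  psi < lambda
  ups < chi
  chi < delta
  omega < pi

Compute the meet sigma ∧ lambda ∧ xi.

Common lower bounds of {sigma, lambda, xi}: ups.
The greatest among these is ups.

ups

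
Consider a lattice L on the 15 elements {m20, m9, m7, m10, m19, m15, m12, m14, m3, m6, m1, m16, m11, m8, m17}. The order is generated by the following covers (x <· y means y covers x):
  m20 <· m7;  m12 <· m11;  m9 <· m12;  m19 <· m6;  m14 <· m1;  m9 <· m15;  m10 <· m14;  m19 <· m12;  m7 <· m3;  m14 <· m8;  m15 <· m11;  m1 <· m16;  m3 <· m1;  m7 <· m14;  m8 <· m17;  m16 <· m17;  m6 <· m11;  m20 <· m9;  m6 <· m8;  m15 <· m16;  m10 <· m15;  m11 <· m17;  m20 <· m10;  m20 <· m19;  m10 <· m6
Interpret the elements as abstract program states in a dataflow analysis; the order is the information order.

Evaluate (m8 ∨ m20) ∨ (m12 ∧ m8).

m8

m8 ∨ m20 = m8
m12 ∧ m8 = m19
m8 ∨ m19 = m8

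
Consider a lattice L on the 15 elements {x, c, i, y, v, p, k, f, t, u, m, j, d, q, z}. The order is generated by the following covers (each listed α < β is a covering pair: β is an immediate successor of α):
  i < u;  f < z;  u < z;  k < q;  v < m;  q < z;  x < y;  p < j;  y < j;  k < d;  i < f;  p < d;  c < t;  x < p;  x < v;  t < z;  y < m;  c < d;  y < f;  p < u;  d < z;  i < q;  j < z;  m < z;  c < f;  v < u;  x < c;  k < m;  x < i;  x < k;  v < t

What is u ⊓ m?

v

Common lower bounds of {u, m}: v, x.
The greatest among these is v.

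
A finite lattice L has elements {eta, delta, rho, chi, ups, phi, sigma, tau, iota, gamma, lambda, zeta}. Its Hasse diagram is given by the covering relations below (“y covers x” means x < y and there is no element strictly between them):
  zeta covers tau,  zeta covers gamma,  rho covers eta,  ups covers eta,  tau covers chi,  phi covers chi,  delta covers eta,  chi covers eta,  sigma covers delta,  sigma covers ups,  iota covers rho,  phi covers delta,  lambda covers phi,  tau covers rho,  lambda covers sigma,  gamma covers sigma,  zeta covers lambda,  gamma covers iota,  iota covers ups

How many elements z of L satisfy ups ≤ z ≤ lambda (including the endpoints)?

3

The interval [ups, lambda] = {lambda, sigma, ups}, which has 3 elements.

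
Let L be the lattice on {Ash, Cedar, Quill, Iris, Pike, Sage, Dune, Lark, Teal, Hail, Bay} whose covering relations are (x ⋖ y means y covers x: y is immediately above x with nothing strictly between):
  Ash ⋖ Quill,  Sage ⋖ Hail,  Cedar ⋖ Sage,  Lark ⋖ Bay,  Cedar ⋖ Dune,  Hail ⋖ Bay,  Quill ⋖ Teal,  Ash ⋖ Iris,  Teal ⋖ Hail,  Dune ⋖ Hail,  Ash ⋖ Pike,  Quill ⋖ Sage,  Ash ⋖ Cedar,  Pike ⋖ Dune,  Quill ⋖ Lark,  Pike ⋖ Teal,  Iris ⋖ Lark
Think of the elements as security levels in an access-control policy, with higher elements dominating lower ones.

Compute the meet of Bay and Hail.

Hail

Common lower bounds of {Bay, Hail}: Ash, Cedar, Dune, Hail, Pike, Quill, Sage, Teal.
The greatest among these is Hail.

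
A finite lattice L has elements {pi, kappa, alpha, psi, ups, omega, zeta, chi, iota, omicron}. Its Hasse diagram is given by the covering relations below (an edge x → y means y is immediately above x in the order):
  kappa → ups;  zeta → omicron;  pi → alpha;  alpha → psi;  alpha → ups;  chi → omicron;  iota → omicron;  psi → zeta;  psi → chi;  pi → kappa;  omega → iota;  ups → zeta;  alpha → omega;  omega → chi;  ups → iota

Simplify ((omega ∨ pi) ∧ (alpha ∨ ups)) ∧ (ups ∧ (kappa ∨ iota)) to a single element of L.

alpha

omega ∨ pi = omega
alpha ∨ ups = ups
omega ∧ ups = alpha
kappa ∨ iota = iota
ups ∧ iota = ups
alpha ∧ ups = alpha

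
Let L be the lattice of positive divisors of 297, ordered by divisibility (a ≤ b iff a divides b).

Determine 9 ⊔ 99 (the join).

Common upper bounds of {9, 99}: 297, 99.
The least among these is 99.

99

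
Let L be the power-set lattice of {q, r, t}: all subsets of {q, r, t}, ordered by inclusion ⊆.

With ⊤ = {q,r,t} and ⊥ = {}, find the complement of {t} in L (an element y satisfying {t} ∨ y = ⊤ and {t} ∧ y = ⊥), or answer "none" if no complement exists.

{q,r}

Need y with {t} ∨ y = {q,r,t} and {t} ∧ y = {}.
Checking each element gives: {q,r}.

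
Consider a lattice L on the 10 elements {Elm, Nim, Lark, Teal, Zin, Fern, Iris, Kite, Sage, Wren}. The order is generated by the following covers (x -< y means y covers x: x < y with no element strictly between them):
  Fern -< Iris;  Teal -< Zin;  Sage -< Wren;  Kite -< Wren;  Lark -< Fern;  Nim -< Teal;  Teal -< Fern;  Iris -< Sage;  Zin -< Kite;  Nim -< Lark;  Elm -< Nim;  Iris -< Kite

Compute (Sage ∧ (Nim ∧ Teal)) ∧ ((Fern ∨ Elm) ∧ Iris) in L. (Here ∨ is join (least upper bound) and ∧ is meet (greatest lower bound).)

Nim ∧ Teal = Nim
Sage ∧ Nim = Nim
Fern ∨ Elm = Fern
Fern ∧ Iris = Fern
Nim ∧ Fern = Nim

Nim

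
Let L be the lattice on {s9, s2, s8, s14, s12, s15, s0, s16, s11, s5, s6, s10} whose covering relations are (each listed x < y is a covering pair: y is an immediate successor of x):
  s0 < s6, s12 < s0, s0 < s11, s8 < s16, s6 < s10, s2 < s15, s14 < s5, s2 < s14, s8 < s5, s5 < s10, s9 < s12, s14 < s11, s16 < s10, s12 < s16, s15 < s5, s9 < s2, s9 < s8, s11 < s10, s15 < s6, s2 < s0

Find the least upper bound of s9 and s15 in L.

Common upper bounds of {s9, s15}: s10, s15, s5, s6.
The least among these is s15.

s15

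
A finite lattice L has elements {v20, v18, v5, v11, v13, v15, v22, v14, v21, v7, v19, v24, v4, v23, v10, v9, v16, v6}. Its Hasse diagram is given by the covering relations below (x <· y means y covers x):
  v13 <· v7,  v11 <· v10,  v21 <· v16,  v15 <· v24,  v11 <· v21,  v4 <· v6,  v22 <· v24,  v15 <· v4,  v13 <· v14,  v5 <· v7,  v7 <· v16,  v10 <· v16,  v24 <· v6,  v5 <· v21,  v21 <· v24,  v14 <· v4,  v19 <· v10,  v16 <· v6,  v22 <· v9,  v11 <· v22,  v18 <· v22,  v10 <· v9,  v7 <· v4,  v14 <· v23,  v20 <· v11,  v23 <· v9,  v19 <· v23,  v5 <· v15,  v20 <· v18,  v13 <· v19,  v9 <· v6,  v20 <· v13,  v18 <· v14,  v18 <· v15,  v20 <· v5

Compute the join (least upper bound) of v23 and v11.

Common upper bounds of {v23, v11}: v6, v9.
The least among these is v9.

v9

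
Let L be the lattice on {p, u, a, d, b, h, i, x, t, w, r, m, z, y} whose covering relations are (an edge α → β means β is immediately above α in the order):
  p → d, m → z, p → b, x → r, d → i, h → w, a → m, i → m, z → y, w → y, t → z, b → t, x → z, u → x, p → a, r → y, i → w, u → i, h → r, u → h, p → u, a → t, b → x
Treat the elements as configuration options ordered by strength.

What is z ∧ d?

Common lower bounds of {z, d}: d, p.
The greatest among these is d.

d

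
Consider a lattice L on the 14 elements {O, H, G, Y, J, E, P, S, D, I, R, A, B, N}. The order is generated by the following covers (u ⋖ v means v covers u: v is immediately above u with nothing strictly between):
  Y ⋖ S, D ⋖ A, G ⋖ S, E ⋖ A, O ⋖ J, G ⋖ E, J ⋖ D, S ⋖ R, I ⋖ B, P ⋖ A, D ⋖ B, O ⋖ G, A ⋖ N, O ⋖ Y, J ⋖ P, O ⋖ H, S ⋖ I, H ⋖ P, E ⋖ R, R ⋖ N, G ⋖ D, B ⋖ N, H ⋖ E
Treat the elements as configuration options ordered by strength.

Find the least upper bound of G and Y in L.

S

Common upper bounds of {G, Y}: B, I, N, R, S.
The least among these is S.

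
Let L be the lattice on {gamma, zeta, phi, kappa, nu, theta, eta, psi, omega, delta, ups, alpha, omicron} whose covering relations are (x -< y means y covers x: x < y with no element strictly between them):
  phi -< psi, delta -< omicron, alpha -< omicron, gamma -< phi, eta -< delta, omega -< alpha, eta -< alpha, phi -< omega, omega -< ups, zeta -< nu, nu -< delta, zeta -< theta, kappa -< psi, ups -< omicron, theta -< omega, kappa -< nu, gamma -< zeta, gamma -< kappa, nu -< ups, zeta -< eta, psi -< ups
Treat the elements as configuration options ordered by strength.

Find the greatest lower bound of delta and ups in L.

Common lower bounds of {delta, ups}: gamma, kappa, nu, zeta.
The greatest among these is nu.

nu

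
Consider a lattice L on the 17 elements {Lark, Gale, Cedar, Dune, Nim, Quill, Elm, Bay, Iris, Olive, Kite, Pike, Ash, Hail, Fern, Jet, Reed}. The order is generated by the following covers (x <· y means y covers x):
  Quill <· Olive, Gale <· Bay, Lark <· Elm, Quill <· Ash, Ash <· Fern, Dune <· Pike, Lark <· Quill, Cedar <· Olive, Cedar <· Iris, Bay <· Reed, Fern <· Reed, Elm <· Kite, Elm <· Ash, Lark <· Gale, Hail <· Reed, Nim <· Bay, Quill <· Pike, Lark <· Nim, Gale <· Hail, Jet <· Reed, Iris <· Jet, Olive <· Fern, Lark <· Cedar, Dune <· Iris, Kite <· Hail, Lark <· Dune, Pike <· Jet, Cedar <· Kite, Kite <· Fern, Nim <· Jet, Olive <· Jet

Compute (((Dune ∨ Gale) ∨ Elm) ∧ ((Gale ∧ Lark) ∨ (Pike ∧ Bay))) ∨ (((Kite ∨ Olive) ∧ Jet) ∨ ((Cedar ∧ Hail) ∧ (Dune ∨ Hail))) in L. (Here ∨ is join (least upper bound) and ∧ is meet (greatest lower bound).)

Olive

Dune ∨ Gale = Reed
Reed ∨ Elm = Reed
Gale ∧ Lark = Lark
Pike ∧ Bay = Lark
Lark ∨ Lark = Lark
Reed ∧ Lark = Lark
Kite ∨ Olive = Fern
Fern ∧ Jet = Olive
Cedar ∧ Hail = Cedar
Dune ∨ Hail = Reed
Cedar ∧ Reed = Cedar
Olive ∨ Cedar = Olive
Lark ∨ Olive = Olive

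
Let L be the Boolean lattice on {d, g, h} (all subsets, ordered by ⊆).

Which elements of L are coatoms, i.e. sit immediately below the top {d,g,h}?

{d,g}, {d,h}, {g,h}

The coatoms are exactly the elements covered by {d,g,h}: {d,g}, {d,h}, {g,h}.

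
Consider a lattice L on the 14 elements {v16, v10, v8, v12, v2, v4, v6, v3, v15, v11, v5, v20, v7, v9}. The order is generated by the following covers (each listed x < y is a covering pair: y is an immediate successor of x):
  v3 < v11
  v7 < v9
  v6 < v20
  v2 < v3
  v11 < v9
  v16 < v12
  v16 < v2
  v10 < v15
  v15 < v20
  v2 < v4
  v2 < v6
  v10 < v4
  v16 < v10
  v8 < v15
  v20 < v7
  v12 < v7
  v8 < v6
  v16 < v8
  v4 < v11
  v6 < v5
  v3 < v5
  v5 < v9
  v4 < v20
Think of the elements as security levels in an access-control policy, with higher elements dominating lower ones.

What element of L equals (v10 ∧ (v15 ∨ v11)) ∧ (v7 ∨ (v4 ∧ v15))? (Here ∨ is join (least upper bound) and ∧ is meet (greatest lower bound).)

v10

v15 ∨ v11 = v9
v10 ∧ v9 = v10
v4 ∧ v15 = v10
v7 ∨ v10 = v7
v10 ∧ v7 = v10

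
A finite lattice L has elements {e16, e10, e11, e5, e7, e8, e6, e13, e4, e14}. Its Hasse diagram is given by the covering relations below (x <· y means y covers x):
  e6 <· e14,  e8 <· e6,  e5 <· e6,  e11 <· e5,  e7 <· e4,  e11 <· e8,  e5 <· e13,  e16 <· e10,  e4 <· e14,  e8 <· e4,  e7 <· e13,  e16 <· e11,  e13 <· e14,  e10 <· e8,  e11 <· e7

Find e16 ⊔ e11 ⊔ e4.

e4

Common upper bounds of {e16, e11, e4}: e14, e4.
The least among these is e4.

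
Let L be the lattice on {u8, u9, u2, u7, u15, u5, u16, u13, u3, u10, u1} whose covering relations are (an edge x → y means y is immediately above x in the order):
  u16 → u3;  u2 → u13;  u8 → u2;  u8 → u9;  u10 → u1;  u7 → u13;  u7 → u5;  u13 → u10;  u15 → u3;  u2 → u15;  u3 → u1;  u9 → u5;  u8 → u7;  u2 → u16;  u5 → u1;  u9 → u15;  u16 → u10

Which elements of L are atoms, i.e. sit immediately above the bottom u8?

u2, u7, u9

The atoms are exactly the elements that cover u8: u2, u7, u9.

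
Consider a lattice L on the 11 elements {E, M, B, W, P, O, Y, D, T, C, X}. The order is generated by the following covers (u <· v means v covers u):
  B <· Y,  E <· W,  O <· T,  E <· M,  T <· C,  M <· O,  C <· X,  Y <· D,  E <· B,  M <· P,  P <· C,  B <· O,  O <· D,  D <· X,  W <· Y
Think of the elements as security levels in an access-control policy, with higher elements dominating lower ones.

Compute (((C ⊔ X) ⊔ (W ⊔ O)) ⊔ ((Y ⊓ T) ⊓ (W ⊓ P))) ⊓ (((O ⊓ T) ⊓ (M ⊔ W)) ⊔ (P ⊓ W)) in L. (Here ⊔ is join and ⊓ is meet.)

C ∨ X = X
W ∨ O = D
X ∨ D = X
Y ∧ T = B
W ∧ P = E
B ∧ E = E
X ∨ E = X
O ∧ T = O
M ∨ W = D
O ∧ D = O
P ∧ W = E
O ∨ E = O
X ∧ O = O

O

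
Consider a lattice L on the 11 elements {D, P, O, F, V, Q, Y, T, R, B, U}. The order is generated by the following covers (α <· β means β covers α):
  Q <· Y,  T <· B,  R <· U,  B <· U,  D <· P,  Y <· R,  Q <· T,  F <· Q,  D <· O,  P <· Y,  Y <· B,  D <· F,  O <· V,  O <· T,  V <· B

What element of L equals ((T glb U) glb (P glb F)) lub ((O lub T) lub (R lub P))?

T ∧ U = T
P ∧ F = D
T ∧ D = D
O ∨ T = T
R ∨ P = R
T ∨ R = U
D ∨ U = U

U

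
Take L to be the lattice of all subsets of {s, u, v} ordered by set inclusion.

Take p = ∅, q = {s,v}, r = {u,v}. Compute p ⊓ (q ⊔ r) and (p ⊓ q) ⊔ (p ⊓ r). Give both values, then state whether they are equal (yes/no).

∅; ∅; yes

q ⊔ r = {s,u,v}, so p ⊓ (q ⊔ r) = ∅ ⊓ {s,u,v} = ∅.
p ⊓ q = ∅ and p ⊓ r = ∅, so (p ⊓ q) ⊔ (p ⊓ r) = ∅ ⊔ ∅ = ∅.
Equal: yes.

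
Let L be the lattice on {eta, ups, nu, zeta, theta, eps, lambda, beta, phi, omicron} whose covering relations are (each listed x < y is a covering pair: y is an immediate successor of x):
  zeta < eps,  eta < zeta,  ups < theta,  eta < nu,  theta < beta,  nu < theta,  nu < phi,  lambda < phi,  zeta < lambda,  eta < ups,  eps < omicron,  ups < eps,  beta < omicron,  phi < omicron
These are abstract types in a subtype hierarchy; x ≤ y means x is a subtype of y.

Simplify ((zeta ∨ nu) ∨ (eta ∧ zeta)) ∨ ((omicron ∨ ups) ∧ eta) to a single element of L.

zeta ∨ nu = phi
eta ∧ zeta = eta
phi ∨ eta = phi
omicron ∨ ups = omicron
omicron ∧ eta = eta
phi ∨ eta = phi

phi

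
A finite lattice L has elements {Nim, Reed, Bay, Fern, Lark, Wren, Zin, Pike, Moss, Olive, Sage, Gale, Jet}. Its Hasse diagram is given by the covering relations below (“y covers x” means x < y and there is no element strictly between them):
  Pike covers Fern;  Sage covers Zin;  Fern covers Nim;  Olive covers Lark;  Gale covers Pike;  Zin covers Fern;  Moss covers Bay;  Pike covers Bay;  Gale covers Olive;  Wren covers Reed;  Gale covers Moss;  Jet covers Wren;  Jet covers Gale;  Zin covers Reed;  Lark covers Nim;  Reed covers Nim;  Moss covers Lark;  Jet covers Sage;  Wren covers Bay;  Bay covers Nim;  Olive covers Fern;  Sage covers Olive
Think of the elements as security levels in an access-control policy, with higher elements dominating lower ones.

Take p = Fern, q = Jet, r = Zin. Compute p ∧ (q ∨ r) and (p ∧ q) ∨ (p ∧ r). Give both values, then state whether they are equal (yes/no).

q ∨ r = Jet, so p ∧ (q ∨ r) = Fern ∧ Jet = Fern.
p ∧ q = Fern and p ∧ r = Fern, so (p ∧ q) ∨ (p ∧ r) = Fern ∨ Fern = Fern.
Equal: yes.

Fern; Fern; yes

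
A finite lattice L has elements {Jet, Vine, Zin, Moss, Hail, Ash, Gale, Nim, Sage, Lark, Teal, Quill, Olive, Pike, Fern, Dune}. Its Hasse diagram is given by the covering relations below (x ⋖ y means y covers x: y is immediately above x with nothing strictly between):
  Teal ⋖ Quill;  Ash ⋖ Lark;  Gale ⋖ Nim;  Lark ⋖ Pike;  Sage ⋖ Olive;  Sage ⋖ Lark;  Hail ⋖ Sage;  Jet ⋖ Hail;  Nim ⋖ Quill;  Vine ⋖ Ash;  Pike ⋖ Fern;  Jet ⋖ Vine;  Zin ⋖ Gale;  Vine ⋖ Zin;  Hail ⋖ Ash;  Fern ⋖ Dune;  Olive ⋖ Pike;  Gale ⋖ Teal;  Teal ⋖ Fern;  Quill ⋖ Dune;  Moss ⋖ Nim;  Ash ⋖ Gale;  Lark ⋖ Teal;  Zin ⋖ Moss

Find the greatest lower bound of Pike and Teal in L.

Lark

Common lower bounds of {Pike, Teal}: Ash, Hail, Jet, Lark, Sage, Vine.
The greatest among these is Lark.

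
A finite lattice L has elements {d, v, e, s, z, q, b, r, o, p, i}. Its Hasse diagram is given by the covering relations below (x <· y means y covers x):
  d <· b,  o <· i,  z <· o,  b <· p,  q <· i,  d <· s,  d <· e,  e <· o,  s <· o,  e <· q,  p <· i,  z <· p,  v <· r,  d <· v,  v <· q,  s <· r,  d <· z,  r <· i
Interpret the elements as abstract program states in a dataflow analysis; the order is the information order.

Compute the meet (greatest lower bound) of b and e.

Common lower bounds of {b, e}: d.
The greatest among these is d.

d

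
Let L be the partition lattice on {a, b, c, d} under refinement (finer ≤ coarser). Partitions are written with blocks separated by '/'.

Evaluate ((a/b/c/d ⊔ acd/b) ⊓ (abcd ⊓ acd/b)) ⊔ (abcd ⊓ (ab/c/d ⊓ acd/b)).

a/b/c/d ∨ acd/b = acd/b
abcd ∧ acd/b = acd/b
acd/b ∧ acd/b = acd/b
ab/c/d ∧ acd/b = a/b/c/d
abcd ∧ a/b/c/d = a/b/c/d
acd/b ∨ a/b/c/d = acd/b

acd/b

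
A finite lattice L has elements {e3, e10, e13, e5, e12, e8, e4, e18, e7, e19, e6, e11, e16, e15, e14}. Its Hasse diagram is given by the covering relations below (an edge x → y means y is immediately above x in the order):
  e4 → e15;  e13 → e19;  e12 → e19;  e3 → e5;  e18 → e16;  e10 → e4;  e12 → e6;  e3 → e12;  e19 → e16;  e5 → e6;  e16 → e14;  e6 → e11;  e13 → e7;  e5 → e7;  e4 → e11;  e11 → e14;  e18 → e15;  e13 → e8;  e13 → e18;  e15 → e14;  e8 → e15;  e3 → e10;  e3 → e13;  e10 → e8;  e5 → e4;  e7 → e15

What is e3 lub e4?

Common upper bounds of {e3, e4}: e11, e14, e15, e4.
The least among these is e4.

e4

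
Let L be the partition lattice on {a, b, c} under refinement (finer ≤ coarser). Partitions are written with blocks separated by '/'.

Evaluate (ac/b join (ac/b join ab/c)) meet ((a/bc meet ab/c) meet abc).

a/b/c

ac/b ∨ ab/c = abc
ac/b ∨ abc = abc
a/bc ∧ ab/c = a/b/c
a/b/c ∧ abc = a/b/c
abc ∧ a/b/c = a/b/c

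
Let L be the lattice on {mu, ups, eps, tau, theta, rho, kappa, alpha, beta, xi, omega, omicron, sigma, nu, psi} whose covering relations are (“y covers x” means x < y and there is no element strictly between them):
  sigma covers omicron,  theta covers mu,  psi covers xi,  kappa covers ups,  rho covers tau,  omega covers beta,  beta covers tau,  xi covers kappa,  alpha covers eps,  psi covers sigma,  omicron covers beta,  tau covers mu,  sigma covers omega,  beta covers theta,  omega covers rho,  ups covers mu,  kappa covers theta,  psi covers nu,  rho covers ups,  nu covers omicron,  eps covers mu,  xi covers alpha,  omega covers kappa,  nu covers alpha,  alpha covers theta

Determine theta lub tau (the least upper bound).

Common upper bounds of {theta, tau}: beta, nu, omega, omicron, psi, sigma.
The least among these is beta.

beta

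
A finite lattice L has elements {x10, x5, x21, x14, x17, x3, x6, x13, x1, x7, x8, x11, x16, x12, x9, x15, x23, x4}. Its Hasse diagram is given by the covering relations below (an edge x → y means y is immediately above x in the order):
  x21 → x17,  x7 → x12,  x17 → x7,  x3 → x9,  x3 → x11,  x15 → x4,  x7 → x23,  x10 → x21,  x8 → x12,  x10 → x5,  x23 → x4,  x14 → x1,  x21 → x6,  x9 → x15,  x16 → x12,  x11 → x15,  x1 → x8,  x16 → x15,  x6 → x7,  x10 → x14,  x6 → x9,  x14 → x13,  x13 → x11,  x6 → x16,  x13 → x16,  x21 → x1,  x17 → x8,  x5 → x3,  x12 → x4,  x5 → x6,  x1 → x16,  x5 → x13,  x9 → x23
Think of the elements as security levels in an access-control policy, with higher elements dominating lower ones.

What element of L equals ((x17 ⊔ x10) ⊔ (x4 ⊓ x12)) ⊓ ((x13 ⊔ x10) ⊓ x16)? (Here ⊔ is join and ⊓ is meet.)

x13

x17 ∨ x10 = x17
x4 ∧ x12 = x12
x17 ∨ x12 = x12
x13 ∨ x10 = x13
x13 ∧ x16 = x13
x12 ∧ x13 = x13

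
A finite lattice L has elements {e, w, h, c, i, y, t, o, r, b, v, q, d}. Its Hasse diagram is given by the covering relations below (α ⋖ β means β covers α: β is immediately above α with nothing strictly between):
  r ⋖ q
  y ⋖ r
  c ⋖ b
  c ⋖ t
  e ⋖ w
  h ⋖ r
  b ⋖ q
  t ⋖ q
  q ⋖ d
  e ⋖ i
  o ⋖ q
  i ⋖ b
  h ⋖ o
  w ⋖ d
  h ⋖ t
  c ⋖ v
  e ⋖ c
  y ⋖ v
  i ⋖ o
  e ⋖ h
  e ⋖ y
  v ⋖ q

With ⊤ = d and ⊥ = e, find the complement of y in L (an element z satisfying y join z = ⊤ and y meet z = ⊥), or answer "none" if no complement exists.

Need z with y ∨ z = d and y ∧ z = e.
Checking each element gives: w.

w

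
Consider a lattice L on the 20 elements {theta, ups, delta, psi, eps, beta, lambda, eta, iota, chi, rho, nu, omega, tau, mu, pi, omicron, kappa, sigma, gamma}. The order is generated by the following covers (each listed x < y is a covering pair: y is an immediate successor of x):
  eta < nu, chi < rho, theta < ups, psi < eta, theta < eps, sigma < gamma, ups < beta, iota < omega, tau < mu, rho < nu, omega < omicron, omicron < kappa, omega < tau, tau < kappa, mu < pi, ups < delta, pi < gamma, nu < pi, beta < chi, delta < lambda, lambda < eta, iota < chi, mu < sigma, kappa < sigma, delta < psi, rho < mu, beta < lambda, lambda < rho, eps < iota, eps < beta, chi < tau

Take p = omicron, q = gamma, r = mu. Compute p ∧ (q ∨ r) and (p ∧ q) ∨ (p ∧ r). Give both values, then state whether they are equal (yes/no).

omicron; omicron; yes

q ∨ r = gamma, so p ∧ (q ∨ r) = omicron ∧ gamma = omicron.
p ∧ q = omicron and p ∧ r = omega, so (p ∧ q) ∨ (p ∧ r) = omicron ∨ omega = omicron.
Equal: yes.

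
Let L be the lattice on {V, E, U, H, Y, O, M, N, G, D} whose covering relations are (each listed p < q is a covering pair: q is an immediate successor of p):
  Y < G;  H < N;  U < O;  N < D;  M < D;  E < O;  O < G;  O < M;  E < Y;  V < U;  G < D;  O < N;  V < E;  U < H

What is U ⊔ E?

O

Common upper bounds of {U, E}: D, G, M, N, O.
The least among these is O.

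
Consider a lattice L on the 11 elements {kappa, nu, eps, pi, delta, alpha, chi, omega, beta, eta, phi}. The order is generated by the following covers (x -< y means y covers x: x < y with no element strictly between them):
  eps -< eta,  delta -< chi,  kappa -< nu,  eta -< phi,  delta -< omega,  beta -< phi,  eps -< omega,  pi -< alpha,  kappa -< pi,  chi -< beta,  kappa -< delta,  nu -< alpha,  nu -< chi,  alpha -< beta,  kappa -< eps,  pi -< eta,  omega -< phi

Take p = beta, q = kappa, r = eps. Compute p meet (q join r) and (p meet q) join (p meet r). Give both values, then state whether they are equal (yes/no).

q join r = eps, so p meet (q join r) = beta meet eps = kappa.
p meet q = kappa and p meet r = kappa, so (p meet q) join (p meet r) = kappa join kappa = kappa.
Equal: yes.

kappa; kappa; yes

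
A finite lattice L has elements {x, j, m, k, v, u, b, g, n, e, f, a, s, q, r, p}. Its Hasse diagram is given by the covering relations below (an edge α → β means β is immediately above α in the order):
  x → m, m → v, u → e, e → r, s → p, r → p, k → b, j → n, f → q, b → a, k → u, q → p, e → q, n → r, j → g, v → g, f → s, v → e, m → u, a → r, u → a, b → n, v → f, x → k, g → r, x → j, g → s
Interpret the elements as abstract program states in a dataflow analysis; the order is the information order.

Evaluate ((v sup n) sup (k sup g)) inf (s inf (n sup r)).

v ∨ n = r
k ∨ g = r
r ∨ r = r
n ∨ r = r
s ∧ r = g
r ∧ g = g

g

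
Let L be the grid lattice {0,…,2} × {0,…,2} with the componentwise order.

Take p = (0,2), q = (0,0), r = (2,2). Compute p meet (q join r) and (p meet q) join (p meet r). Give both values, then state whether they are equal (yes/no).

q join r = (2,2), so p meet (q join r) = (0,2) meet (2,2) = (0,2).
p meet q = (0,0) and p meet r = (0,2), so (p meet q) join (p meet r) = (0,0) join (0,2) = (0,2).
Equal: yes.

(0,2); (0,2); yes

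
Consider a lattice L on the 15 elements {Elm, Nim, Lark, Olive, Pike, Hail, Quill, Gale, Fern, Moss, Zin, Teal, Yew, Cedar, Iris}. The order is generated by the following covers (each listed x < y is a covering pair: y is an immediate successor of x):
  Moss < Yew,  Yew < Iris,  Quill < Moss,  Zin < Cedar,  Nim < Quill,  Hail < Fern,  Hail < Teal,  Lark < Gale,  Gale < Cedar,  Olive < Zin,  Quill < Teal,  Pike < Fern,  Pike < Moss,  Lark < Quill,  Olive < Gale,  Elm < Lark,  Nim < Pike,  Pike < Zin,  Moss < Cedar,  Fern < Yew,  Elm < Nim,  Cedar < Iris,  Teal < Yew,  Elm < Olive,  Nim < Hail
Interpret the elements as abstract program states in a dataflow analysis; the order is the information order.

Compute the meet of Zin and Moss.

Pike

Common lower bounds of {Zin, Moss}: Elm, Nim, Pike.
The greatest among these is Pike.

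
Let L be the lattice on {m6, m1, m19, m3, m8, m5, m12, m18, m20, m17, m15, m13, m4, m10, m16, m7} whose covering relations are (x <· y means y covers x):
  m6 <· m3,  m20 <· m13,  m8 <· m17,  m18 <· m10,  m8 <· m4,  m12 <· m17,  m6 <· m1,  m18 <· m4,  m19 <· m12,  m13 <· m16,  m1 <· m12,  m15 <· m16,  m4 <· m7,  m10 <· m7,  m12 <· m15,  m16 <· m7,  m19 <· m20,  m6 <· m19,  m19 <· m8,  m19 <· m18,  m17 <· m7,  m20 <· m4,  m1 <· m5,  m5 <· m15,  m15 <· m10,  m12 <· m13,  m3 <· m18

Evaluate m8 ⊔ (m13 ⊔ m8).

m7

m13 ∨ m8 = m7
m8 ∨ m7 = m7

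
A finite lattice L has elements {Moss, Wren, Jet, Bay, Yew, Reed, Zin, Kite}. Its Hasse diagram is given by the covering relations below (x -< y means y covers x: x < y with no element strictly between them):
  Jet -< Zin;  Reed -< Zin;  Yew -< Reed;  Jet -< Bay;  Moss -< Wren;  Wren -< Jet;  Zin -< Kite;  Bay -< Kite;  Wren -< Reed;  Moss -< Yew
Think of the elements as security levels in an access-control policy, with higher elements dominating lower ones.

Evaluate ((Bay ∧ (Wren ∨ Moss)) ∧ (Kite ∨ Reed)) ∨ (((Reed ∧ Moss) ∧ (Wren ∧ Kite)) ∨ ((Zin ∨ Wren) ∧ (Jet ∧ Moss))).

Wren

Wren ∨ Moss = Wren
Bay ∧ Wren = Wren
Kite ∨ Reed = Kite
Wren ∧ Kite = Wren
Reed ∧ Moss = Moss
Wren ∧ Kite = Wren
Moss ∧ Wren = Moss
Zin ∨ Wren = Zin
Jet ∧ Moss = Moss
Zin ∧ Moss = Moss
Moss ∨ Moss = Moss
Wren ∨ Moss = Wren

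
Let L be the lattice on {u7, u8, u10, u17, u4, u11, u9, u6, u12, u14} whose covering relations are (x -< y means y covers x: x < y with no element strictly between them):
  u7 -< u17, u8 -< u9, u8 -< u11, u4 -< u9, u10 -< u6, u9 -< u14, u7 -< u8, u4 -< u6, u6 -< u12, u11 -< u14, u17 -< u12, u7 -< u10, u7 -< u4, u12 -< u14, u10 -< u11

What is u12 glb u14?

Common lower bounds of {u12, u14}: u10, u12, u17, u4, u6, u7.
The greatest among these is u12.

u12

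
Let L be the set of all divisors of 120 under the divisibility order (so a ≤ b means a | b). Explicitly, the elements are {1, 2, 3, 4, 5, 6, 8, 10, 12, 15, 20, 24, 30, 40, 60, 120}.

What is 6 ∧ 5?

1

In the divisibility order, the meet is the greatest common divisor: gcd(6, 5) = 1.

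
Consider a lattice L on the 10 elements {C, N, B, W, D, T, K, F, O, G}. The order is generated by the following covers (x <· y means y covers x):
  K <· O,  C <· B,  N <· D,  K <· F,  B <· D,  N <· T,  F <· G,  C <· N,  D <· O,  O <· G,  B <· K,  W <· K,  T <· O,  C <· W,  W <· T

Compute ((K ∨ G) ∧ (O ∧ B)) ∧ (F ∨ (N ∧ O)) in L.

K ∨ G = G
O ∧ B = B
G ∧ B = B
N ∧ O = N
F ∨ N = G
B ∧ G = B

B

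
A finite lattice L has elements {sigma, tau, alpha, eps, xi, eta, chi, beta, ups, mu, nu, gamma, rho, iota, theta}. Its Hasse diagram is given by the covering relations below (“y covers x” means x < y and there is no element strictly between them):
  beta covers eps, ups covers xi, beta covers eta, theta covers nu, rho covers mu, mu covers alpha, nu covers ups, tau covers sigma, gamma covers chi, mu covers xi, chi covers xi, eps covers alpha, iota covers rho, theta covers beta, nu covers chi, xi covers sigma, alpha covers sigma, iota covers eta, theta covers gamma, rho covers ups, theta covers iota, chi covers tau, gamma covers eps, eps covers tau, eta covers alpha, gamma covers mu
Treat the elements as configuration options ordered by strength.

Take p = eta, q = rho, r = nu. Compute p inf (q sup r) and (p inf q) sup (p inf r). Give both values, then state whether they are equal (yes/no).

q sup r = theta, so p inf (q sup r) = eta inf theta = eta.
p inf q = alpha and p inf r = sigma, so (p inf q) sup (p inf r) = alpha sup sigma = alpha.
Equal: no.

eta; alpha; no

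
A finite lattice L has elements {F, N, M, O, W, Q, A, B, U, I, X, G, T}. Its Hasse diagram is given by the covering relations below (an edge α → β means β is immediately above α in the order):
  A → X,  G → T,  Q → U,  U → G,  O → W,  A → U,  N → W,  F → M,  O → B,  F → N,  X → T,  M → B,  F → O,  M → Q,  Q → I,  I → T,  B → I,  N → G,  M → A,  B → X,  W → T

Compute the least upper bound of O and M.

Common upper bounds of {O, M}: B, I, T, X.
The least among these is B.

B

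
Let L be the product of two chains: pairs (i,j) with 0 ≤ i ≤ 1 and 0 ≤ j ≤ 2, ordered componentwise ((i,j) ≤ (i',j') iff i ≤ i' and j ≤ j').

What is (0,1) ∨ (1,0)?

In a product of chains, the join is componentwise max, giving (1,1).

(1,1)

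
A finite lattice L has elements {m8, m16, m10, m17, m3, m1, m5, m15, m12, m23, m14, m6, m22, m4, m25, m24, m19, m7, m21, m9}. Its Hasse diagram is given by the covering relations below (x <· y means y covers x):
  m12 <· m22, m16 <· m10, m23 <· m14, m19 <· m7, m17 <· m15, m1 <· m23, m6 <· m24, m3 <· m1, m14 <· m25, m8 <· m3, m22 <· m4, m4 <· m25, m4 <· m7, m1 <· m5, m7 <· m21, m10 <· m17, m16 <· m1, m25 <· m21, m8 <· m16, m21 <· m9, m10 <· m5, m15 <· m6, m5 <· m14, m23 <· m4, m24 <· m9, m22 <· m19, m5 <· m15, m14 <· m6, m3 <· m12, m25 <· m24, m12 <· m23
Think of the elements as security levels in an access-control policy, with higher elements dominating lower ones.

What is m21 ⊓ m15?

m5

Common lower bounds of {m21, m15}: m1, m10, m16, m3, m5, m8.
The greatest among these is m5.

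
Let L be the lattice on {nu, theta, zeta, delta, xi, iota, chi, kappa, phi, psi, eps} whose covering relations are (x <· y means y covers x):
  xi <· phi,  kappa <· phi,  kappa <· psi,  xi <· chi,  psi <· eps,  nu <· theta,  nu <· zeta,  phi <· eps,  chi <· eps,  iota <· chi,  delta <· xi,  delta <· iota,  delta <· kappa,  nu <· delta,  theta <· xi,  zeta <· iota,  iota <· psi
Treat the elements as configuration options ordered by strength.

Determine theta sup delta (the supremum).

xi

Common upper bounds of {theta, delta}: chi, eps, phi, xi.
The least among these is xi.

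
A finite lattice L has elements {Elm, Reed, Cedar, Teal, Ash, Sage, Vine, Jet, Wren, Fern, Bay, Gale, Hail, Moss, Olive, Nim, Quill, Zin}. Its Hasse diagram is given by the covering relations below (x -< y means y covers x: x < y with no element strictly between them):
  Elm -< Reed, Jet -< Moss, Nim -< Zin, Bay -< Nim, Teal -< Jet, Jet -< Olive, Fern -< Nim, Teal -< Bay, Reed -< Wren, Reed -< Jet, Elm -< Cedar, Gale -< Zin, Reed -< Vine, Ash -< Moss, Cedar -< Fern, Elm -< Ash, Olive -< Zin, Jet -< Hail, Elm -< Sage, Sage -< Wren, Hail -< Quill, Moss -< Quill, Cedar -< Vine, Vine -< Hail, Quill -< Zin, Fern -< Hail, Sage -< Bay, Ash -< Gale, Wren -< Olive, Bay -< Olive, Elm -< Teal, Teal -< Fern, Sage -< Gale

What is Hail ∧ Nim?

Common lower bounds of {Hail, Nim}: Cedar, Elm, Fern, Teal.
The greatest among these is Fern.

Fern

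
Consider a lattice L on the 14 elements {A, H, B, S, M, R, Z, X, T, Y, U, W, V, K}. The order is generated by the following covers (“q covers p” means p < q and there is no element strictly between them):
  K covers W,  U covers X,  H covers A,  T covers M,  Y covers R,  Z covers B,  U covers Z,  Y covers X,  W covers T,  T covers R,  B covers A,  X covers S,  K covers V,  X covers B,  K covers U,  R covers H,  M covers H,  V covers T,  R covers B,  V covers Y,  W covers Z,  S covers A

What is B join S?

Common upper bounds of {B, S}: K, U, V, X, Y.
The least among these is X.

X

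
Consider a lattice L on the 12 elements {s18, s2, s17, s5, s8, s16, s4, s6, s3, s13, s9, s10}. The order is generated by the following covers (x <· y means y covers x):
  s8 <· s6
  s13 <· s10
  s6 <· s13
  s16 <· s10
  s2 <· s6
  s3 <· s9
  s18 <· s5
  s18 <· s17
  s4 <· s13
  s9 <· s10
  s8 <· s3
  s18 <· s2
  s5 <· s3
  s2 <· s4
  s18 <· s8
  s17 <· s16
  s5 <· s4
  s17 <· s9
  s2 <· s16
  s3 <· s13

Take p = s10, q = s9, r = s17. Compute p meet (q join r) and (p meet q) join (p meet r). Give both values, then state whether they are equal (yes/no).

q join r = s9, so p meet (q join r) = s10 meet s9 = s9.
p meet q = s9 and p meet r = s17, so (p meet q) join (p meet r) = s9 join s17 = s9.
Equal: yes.

s9; s9; yes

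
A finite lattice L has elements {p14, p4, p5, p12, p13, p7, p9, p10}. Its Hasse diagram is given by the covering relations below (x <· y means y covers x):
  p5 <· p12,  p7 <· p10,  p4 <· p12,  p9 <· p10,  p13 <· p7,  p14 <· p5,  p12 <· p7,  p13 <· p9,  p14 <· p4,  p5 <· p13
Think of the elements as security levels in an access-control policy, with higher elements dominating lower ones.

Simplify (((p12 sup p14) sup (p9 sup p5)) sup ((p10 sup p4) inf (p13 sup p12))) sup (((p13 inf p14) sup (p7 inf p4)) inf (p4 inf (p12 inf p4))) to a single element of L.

p12 ∨ p14 = p12
p9 ∨ p5 = p9
p12 ∨ p9 = p10
p10 ∨ p4 = p10
p13 ∨ p12 = p7
p10 ∧ p7 = p7
p10 ∨ p7 = p10
p13 ∧ p14 = p14
p7 ∧ p4 = p4
p14 ∨ p4 = p4
p12 ∧ p4 = p4
p4 ∧ p4 = p4
p4 ∧ p4 = p4
p10 ∨ p4 = p10

p10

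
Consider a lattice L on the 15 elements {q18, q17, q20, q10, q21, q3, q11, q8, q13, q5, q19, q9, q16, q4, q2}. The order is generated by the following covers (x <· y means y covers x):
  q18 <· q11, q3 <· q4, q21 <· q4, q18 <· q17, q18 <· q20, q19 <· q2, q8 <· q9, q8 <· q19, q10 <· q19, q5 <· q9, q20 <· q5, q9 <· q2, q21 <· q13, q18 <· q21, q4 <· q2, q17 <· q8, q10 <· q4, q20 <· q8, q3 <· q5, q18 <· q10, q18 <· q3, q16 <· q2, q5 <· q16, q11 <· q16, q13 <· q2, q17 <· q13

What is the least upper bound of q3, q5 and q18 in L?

Common upper bounds of {q3, q5, q18}: q16, q2, q5, q9.
The least among these is q5.

q5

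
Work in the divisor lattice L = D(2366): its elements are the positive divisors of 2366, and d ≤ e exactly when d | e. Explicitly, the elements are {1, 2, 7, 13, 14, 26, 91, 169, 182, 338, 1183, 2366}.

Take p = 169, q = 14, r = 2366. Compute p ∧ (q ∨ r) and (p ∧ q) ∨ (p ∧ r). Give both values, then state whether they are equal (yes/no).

169; 169; yes

q ∨ r = 2366, so p ∧ (q ∨ r) = 169 ∧ 2366 = 169.
p ∧ q = 1 and p ∧ r = 169, so (p ∧ q) ∨ (p ∧ r) = 1 ∨ 169 = 169.
Equal: yes.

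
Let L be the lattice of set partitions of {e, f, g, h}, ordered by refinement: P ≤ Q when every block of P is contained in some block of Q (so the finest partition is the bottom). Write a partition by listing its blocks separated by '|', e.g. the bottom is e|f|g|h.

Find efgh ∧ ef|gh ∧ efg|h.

Common lower bounds of {efgh, ef|gh, efg|h}: ef|g|h, e|f|g|h.
The greatest among these is ef|g|h.

ef|g|h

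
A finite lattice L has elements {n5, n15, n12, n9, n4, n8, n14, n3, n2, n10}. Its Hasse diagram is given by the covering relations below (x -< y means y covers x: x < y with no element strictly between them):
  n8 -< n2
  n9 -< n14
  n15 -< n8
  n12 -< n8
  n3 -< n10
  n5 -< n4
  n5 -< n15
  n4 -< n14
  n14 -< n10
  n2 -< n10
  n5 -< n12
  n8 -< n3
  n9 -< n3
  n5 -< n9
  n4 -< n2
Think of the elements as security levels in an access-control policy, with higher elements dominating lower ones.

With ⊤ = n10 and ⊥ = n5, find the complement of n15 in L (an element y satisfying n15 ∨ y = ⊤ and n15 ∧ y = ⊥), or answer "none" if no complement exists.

Need y with n15 ∨ y = n10 and n15 ∧ y = n5.
Checking each element gives: n14.

n14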